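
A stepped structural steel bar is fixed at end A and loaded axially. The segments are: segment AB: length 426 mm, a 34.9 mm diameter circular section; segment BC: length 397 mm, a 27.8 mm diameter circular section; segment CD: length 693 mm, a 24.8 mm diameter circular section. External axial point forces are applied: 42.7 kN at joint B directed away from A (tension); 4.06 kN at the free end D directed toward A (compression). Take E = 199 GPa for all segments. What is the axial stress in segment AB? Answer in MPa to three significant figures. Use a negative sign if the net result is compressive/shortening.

40.4 MPa

Internal axial forces (sectioning from the free end, tension +): N_CD = -4.06 kN, N_BC = -4.06 kN, N_AB = 38.64 kN.
A_AB = 956.6 mm².
σ_AB = N_AB/A_AB = 38640/956.6 = 40.39 MPa.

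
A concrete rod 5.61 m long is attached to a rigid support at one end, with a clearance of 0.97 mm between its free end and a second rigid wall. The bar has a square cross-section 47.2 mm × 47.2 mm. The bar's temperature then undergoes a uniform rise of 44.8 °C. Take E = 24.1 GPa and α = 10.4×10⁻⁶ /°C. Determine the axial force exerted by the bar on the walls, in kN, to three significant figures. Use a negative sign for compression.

Free thermal expansion αLΔT = 10.4e-6 · 5610 · 44.8 = 2.614 mm.
The walls engage after the gap closes; constrained expansion = 2.614 − 0.97 = 1.644 mm.
The walls impose strain ε = −(1.644)/5610 = -2.9301e-04; σ = Eε = 24100 · -2.9301e-04 = -7.062 MPa.
Wall reaction R = σ·A = -7.062·2228 = -15730 N = -15.73 kN.

-15.7 kN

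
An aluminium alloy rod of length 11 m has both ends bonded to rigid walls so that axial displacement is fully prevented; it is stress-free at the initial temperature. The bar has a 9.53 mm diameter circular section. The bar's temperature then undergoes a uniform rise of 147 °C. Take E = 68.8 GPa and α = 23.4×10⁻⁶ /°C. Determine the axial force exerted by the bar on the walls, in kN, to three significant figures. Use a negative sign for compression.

Free thermal expansion αLΔT = 23.4e-6 · 11000 · 147 = 37.84 mm.
The walls impose strain ε = −(37.84)/11000 = -3.4398e-03; σ = Eε = 68800 · -3.4398e-03 = -236.7 MPa.
Wall reaction R = σ·A = -236.7·71.33 = -16880 N = -16.88 kN.

-16.9 kN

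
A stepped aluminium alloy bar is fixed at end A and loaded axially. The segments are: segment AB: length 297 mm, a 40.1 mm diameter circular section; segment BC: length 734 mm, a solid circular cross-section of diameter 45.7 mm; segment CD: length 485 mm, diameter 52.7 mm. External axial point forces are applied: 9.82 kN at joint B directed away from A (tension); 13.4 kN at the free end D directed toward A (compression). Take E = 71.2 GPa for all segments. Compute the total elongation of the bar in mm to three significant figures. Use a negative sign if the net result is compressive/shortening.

Internal axial forces (sectioning from the free end, tension +): N_CD = -13.4 kN, N_BC = -13.4 kN, N_AB = -3.58 kN.
A_AB = 1263 mm².
A_BC = 1640 mm².
A_CD = 2181 mm².
δ_AB = -3580·297/(1263·71200) = -0.01182 mm
δ_BC = -13400·734/(1640·71200) = -0.08422 mm
δ_CD = -13400·485/(2181·71200) = -0.04185 mm
δ = Σδ_i = -0.1379 mm.

-0.138 mm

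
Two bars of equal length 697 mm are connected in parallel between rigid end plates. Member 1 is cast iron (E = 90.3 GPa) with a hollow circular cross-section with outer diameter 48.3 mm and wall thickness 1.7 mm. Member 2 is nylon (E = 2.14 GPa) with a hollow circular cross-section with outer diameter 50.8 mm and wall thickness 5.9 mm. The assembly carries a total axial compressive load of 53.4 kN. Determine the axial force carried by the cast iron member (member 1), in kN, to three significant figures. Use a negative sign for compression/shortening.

A_1 = 248.9 mm².
A_2 = 832.2 mm².
Equal strain + equilibrium ⇒ each member carries load in proportion to AE: A₁E₁ = 22470000 N, A₂E₂ = 1781000 N, ΣAE = 24250000 N.
F₁ = P·A₁E₁/ΣAE = -53400·22470000/24250000 = -49480 N.

-49.5 kN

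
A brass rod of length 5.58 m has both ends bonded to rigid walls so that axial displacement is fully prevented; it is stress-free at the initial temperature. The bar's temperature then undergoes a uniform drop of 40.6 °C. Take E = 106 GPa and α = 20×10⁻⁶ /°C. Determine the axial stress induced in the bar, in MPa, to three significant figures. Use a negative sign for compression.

Free thermal expansion αLΔT = 20e-6 · 5580 · -40.6 = -4.531 mm.
The walls impose strain ε = −(-4.531)/5580 = 8.1200e-04; σ = Eε = 106000 · 8.1200e-04 = 86.07 MPa.

86.1 MPa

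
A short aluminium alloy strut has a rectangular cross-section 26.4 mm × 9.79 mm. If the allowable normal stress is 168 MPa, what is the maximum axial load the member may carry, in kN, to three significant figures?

A = 258.5 mm².
P_max = σ_allow · A = 168 · 258.5 = 43420 N = 43.42 kN.

43.4 kN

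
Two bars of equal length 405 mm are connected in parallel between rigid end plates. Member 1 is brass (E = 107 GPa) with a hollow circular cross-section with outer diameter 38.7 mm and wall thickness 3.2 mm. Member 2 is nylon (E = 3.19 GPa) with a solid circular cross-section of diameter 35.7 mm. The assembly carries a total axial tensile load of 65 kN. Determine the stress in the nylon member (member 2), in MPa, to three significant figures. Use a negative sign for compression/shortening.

5.01 MPa

A_1 = 356.9 mm².
A_2 = 1001 mm².
Equal strain + equilibrium ⇒ each member carries load in proportion to AE: A₁E₁ = 38190000 N, A₂E₂ = 3193000 N, ΣAE = 41380000 N.
σ₂ = P·E₂/ΣAE = 65000·3190/41380000 = 5.011 MPa.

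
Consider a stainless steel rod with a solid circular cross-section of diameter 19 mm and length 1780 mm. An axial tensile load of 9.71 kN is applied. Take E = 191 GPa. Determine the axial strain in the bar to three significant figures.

A = 283.5 mm².
σ = N/A = 34.25 MPa; ε = σ/E = 34.25/191000 = 1.793e-04.

1.79e-04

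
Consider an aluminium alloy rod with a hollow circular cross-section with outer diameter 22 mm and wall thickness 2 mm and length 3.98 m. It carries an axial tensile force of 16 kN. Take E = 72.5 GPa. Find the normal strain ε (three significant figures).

A = 125.7 mm².
σ = N/A = 127.3 MPa; ε = σ/E = 127.3/72500 = 1.756e-03.

0.00176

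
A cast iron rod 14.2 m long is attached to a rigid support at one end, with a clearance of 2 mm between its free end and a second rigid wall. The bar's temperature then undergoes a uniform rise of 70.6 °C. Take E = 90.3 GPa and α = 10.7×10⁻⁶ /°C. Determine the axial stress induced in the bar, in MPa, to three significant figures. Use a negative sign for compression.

Free thermal expansion αLΔT = 10.7e-6 · 14200 · 70.6 = 10.73 mm.
The walls engage after the gap closes; constrained expansion = 10.73 − 2 = 8.727 mm.
The walls impose strain ε = −(8.727)/14200 = -6.1457e-04; σ = Eε = 90300 · -6.1457e-04 = -55.5 MPa.

-55.5 MPa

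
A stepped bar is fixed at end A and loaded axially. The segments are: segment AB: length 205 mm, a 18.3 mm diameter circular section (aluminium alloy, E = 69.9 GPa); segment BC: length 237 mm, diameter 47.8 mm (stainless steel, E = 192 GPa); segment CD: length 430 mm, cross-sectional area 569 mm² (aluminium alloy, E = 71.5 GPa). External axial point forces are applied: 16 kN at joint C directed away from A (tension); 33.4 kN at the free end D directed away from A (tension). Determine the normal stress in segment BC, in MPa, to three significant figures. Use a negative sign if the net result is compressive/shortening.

Internal axial forces (sectioning from the free end, tension +): N_CD = 33.4 kN, N_BC = 49.4 kN, N_AB = 49.4 kN.
A_BC = 1795 mm².
σ_BC = N_BC/A_BC = 49400/1795 = 27.53 MPa.

27.5 MPa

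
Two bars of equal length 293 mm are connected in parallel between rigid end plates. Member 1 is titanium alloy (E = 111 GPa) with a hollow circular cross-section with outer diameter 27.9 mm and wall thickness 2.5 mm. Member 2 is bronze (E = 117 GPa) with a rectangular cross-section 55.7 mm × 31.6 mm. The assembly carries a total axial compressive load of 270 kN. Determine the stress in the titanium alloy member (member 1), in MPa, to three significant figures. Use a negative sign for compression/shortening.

A_1 = 199.5 mm².
A_2 = 1760 mm².
Equal strain + equilibrium ⇒ each member carries load in proportion to AE: A₁E₁ = 22140000 N, A₂E₂ = 205900000 N, ΣAE = 228100000 N.
σ₁ = P·E₁/ΣAE = -270000·111000/228100000 = -131.4 MPa.

-131 MPa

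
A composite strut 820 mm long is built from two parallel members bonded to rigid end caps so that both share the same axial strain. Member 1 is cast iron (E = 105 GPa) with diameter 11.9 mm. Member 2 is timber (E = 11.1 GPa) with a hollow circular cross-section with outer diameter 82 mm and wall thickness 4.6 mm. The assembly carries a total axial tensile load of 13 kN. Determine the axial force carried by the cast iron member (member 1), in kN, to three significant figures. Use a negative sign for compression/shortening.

A_1 = 111.2 mm².
A_2 = 1119 mm².
Equal strain + equilibrium ⇒ each member carries load in proportion to AE: A₁E₁ = 11680000 N, A₂E₂ = 12420000 N, ΣAE = 24090000 N.
F₁ = P·A₁E₁/ΣAE = 13000·11680000/24090000 = 6301 N.

6.30 kN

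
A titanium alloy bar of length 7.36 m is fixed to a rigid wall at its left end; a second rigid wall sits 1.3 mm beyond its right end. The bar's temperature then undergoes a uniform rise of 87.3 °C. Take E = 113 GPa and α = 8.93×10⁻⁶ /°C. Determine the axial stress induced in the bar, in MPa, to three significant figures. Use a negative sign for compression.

-68.1 MPa

Free thermal expansion αLΔT = 8.93e-6 · 7360 · 87.3 = 5.738 mm.
The walls engage after the gap closes; constrained expansion = 5.738 − 1.3 = 4.438 mm.
The walls impose strain ε = −(4.438)/7360 = -6.0296e-04; σ = Eε = 113000 · -6.0296e-04 = -68.13 MPa.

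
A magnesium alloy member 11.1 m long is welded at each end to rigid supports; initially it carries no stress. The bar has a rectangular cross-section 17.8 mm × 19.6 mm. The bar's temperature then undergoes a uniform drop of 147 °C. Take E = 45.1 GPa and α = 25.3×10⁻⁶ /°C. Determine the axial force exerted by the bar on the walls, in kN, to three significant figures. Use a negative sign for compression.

Free thermal expansion αLΔT = 25.3e-6 · 11100 · -147 = -41.28 mm.
The walls impose strain ε = −(-41.28)/11100 = 3.7191e-03; σ = Eε = 45100 · 3.7191e-03 = 167.7 MPa.
Wall reaction R = σ·A = 167.7·348.9 = 58520 N = 58.52 kN.

58.5 kN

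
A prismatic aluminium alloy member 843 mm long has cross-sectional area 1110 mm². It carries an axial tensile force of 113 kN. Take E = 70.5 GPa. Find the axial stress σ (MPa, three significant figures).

102 MPa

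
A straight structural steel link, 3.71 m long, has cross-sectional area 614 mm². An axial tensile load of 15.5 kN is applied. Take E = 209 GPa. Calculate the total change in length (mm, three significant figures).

δ_mech = NL/(AE) = 15500·3710/(614·209000) = 0.4481 mm.

0.448 mm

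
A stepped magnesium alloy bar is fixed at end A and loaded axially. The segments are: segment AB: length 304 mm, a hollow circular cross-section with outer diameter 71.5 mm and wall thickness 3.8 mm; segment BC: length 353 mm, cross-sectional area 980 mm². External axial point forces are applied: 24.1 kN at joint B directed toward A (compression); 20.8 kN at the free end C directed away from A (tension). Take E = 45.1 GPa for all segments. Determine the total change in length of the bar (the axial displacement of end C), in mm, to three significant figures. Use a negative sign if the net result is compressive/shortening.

0.139 mm

Internal axial forces (sectioning from the free end, tension +): N_BC = 20.8 kN, N_AB = -3.3 kN.
A_AB = 808.2 mm².
δ_AB = -3300·304/(808.2·45100) = -0.02752 mm
δ_BC = 20800·353/(980·45100) = 0.1661 mm
δ = Σδ_i = 0.1386 mm.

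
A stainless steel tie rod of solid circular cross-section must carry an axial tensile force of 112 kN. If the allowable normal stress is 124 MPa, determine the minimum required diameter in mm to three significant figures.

33.9 mm

Required area A ≥ P/σ_allow = 112000/124 = 903.2 mm².
For a solid circular section, d ≥ √(4A/π) = 33.91 mm.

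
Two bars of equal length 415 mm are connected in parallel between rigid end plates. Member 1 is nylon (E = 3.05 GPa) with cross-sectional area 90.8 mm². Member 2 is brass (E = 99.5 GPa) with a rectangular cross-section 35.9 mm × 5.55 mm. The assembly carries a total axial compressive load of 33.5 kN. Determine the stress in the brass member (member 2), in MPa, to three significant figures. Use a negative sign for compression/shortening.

A_2 = 199.2 mm².
Equal strain + equilibrium ⇒ each member carries load in proportion to AE: A₁E₁ = 276900 N, A₂E₂ = 19820000 N, ΣAE = 20100000 N.
σ₂ = P·E₂/ΣAE = -33500·99500/20100000 = -165.8 MPa.

-166 MPa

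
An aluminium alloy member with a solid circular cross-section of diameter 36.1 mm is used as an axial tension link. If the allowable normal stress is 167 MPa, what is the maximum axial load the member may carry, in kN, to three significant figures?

A = 1024 mm².
P_max = σ_allow · A = 167 · 1024 = 170900 N = 170.9 kN.

171 kN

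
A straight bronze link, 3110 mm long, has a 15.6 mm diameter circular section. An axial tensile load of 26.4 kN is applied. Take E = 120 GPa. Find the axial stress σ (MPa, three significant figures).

A = 191.1 mm².
σ = N/A = 26400/191.1 = 138.1 MPa.

138 MPa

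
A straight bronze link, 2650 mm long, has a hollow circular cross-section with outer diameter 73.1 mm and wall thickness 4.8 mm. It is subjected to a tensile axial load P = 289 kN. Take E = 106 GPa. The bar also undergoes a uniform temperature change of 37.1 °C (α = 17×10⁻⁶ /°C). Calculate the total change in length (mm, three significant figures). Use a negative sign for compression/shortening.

A = 1030 mm².
δ_mech = NL/(AE) = 289000·2650/(1030·106000) = 7.015 mm.
δ_thermal = αLΔT = 17e-6·2650·37.1 = 1.671 mm.
δ = δ_mech + δ_thermal = 8.686 mm.

8.69 mm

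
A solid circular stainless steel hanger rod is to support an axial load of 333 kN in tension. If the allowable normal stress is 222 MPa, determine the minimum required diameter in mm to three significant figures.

43.7 mm

Required area A ≥ P/σ_allow = 333000/222 = 1500 mm².
For a solid circular section, d ≥ √(4A/π) = 43.7 mm.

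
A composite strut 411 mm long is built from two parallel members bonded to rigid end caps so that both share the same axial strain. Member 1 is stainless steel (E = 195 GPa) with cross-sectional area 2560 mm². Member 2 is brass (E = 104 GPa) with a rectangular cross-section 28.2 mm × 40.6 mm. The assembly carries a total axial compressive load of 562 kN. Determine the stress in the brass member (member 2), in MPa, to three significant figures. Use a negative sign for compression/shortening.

A_2 = 1145 mm².
Equal strain + equilibrium ⇒ each member carries load in proportion to AE: A₁E₁ = 499200000 N, A₂E₂ = 119100000 N, ΣAE = 618300000 N.
σ₂ = P·E₂/ΣAE = -562000·104000/618300000 = -94.53 MPa.

-94.5 MPa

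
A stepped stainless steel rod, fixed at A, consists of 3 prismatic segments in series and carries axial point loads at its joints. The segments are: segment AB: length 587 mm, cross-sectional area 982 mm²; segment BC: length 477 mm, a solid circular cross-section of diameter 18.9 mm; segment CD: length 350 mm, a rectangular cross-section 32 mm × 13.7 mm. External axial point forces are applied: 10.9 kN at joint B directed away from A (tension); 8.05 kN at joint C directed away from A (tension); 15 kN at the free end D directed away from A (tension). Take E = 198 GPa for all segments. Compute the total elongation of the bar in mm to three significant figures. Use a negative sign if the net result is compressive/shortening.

Internal axial forces (sectioning from the free end, tension +): N_CD = 15 kN, N_BC = 23.05 kN, N_AB = 33.95 kN.
A_BC = 280.6 mm².
A_CD = 438.4 mm².
δ_AB = 33950·587/(982·198000) = 0.1025 mm
δ_BC = 23050·477/(280.6·198000) = 0.1979 mm
δ_CD = 15000·350/(438.4·198000) = 0.06048 mm
δ = Σδ_i = 0.3609 mm.

0.361 mm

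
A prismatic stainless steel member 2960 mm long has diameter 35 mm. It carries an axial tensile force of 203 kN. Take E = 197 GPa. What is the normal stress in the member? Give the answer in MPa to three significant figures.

211 MPa

A = 962.1 mm².
σ = N/A = 203000/962.1 = 211 MPa.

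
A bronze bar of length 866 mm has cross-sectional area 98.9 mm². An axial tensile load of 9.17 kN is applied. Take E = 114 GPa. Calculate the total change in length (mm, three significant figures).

δ_mech = NL/(AE) = 9170·866/(98.9·114000) = 0.7043 mm.

0.704 mm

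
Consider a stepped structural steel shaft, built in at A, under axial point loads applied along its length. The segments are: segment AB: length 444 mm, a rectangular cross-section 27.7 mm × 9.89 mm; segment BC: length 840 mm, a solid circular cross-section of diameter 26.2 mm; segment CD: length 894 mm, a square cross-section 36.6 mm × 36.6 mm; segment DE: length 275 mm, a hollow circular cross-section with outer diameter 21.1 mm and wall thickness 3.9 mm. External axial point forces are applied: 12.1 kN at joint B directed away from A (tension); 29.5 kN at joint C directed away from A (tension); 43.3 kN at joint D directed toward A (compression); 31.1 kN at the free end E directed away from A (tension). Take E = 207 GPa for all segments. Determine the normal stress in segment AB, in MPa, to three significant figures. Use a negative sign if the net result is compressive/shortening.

107 MPa

Internal axial forces (sectioning from the free end, tension +): N_DE = 31.1 kN, N_CD = -12.2 kN, N_BC = 17.3 kN, N_AB = 29.4 kN.
A_AB = 274 mm².
σ_AB = N_AB/A_AB = 29400/274 = 107.3 MPa.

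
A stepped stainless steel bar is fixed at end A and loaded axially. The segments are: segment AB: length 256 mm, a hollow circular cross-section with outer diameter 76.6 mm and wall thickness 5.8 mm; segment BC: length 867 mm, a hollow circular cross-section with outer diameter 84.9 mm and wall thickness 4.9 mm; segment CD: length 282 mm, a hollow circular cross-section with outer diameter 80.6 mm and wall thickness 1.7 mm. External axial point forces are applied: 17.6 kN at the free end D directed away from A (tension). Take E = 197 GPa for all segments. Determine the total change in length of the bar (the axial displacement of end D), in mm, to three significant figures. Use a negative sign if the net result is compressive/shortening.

Internal axial forces (sectioning from the free end, tension +): N_CD = 17.6 kN, N_BC = 17.6 kN, N_AB = 17.6 kN.
A_AB = 1290 mm².
A_BC = 1232 mm².
A_CD = 421.4 mm².
δ_AB = 17600·256/(1290·197000) = 0.01773 mm
δ_BC = 17600·867/(1232·197000) = 0.0629 mm
δ_CD = 17600·282/(421.4·197000) = 0.05979 mm
δ = Σδ_i = 0.1404 mm.

0.140 mm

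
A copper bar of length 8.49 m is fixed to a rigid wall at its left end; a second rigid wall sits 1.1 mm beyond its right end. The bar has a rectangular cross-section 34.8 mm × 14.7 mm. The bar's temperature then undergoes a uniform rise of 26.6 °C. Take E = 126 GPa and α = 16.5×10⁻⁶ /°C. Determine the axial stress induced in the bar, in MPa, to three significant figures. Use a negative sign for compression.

-39.0 MPa

Free thermal expansion αLΔT = 16.5e-6 · 8490 · 26.6 = 3.726 mm.
The walls engage after the gap closes; constrained expansion = 3.726 − 1.1 = 2.626 mm.
The walls impose strain ε = −(2.626)/8490 = -3.0934e-04; σ = Eε = 126000 · -3.0934e-04 = -38.98 MPa.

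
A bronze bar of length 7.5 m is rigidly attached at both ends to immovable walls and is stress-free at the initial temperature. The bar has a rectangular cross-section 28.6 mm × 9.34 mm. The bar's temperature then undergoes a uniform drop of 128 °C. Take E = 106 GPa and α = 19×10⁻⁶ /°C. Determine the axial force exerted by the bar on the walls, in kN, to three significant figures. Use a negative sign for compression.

Free thermal expansion αLΔT = 19e-6 · 7500 · -128 = -18.24 mm.
The walls impose strain ε = −(-18.24)/7500 = 2.4320e-03; σ = Eε = 106000 · 2.4320e-03 = 257.8 MPa.
Wall reaction R = σ·A = 257.8·267.1 = 68860 N = 68.86 kN.

68.9 kN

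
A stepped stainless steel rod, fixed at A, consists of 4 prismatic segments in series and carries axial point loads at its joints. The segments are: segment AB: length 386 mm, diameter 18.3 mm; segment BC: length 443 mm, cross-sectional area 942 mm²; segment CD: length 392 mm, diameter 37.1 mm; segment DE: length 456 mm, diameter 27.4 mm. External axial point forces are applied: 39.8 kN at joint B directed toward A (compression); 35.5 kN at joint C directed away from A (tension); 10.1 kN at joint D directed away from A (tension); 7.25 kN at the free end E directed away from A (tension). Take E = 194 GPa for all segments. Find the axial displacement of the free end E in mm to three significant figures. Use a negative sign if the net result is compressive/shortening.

0.288 mm

Internal axial forces (sectioning from the free end, tension +): N_DE = 7.25 kN, N_CD = 17.35 kN, N_BC = 52.85 kN, N_AB = 13.05 kN.
A_AB = 263 mm².
A_CD = 1081 mm².
A_DE = 589.6 mm².
δ_AB = 13050·386/(263·194000) = 0.09872 mm
δ_BC = 52850·443/(942·194000) = 0.1281 mm
δ_CD = 17350·392/(1081·194000) = 0.03243 mm
δ_DE = 7250·456/(589.6·194000) = 0.0289 mm
δ = Σδ_i = 0.2882 mm.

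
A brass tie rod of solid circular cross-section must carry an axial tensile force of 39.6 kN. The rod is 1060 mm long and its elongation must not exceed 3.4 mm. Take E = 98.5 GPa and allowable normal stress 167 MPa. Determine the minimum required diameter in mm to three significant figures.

17.4 mm

Required area A ≥ P/σ_allow = 39600/167 = 237.1 mm².
For a solid circular section, d ≥ √(4A/π) = 17.38 mm.
Elongation limit: A ≥ PL/(Eδ_allow) = 39600·1060/(98500·3.4) = 125.3 mm² ⇒ d ≥ 12.63 mm.
The stress limit governs.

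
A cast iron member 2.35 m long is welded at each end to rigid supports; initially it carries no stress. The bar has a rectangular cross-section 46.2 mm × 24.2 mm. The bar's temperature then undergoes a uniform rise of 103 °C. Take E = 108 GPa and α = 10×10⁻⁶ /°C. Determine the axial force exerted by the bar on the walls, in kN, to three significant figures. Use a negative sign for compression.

-124 kN

Free thermal expansion αLΔT = 10e-6 · 2350 · 103 = 2.42 mm.
The walls impose strain ε = −(2.42)/2350 = -1.0300e-03; σ = Eε = 108000 · -1.0300e-03 = -111.2 MPa.
Wall reaction R = σ·A = -111.2·1118 = -124400 N = -124.4 kN.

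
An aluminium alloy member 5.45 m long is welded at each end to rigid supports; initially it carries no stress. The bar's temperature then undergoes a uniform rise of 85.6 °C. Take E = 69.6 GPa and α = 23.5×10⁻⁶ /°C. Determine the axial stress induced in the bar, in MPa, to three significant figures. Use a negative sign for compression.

-140 MPa

Free thermal expansion αLΔT = 23.5e-6 · 5450 · 85.6 = 10.96 mm.
The walls impose strain ε = −(10.96)/5450 = -2.0116e-03; σ = Eε = 69600 · -2.0116e-03 = -140 MPa.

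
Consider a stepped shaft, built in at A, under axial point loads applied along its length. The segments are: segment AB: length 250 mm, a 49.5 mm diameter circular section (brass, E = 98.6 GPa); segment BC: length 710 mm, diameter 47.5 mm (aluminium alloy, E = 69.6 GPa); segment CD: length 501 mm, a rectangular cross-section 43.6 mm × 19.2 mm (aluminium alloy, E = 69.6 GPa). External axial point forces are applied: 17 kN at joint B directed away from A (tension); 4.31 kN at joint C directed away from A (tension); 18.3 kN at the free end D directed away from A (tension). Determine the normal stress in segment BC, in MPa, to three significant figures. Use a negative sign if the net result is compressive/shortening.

12.8 MPa

Internal axial forces (sectioning from the free end, tension +): N_CD = 18.3 kN, N_BC = 22.61 kN, N_AB = 39.61 kN.
A_BC = 1772 mm².
σ_BC = N_BC/A_BC = 22610/1772 = 12.76 MPa.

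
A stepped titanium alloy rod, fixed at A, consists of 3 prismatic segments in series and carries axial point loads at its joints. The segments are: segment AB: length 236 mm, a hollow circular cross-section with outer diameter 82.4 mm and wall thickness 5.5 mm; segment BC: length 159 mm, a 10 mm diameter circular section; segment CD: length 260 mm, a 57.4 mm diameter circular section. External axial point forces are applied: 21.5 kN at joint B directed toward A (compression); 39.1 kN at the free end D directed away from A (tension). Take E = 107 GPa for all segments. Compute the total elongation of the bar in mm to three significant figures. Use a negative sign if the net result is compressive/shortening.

Internal axial forces (sectioning from the free end, tension +): N_CD = 39.1 kN, N_BC = 39.1 kN, N_AB = 17.6 kN.
A_AB = 1329 mm².
A_BC = 78.54 mm².
A_CD = 2588 mm².
δ_AB = 17600·236/(1329·107000) = 0.02921 mm
δ_BC = 39100·159/(78.54·107000) = 0.7398 mm
δ_CD = 39100·260/(2588·107000) = 0.03672 mm
δ = Σδ_i = 0.8057 mm.

0.806 mm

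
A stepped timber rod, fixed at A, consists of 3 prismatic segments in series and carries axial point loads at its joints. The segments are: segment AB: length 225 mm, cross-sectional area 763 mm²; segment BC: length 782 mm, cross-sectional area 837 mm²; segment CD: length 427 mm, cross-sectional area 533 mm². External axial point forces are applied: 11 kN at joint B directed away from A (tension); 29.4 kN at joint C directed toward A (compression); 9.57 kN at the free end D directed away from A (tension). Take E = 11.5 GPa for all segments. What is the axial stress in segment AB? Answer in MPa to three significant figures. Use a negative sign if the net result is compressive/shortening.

-11.6 MPa

Internal axial forces (sectioning from the free end, tension +): N_CD = 9.57 kN, N_BC = -19.83 kN, N_AB = -8.83 kN.
σ_AB = N_AB/A_AB = -8830/763 = -11.57 MPa.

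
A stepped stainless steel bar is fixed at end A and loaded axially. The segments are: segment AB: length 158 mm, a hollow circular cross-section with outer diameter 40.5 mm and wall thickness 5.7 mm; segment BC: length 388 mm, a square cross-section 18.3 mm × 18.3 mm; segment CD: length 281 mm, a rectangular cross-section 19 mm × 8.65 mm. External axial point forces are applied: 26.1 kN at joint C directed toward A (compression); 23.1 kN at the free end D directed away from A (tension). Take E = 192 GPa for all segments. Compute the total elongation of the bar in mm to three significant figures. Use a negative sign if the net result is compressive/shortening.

Internal axial forces (sectioning from the free end, tension +): N_CD = 23.1 kN, N_BC = -3 kN, N_AB = -3 kN.
A_AB = 623.2 mm².
A_BC = 334.9 mm².
A_CD = 164.3 mm².
δ_AB = -3000·158/(623.2·192000) = -0.003962 mm
δ_BC = -3000·388/(334.9·192000) = -0.0181 mm
δ_CD = 23100·281/(164.3·192000) = 0.2057 mm
δ = Σδ_i = 0.1836 mm.

0.184 mm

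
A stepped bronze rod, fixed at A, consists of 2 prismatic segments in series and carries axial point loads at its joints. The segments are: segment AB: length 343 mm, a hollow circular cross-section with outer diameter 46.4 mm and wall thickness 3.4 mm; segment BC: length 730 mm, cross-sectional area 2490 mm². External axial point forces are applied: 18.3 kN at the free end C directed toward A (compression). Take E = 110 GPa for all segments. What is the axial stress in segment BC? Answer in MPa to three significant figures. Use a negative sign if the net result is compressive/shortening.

-7.35 MPa

Internal axial forces (sectioning from the free end, tension +): N_BC = -18.3 kN, N_AB = -18.3 kN.
σ_BC = N_BC/A_BC = -18300/2490 = -7.349 MPa.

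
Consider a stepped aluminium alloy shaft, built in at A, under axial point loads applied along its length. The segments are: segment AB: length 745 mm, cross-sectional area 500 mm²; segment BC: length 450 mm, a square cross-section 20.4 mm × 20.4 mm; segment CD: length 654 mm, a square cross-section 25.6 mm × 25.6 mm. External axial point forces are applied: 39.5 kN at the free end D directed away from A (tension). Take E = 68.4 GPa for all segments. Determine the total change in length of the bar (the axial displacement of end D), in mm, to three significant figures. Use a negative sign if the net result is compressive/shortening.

Internal axial forces (sectioning from the free end, tension +): N_CD = 39.5 kN, N_BC = 39.5 kN, N_AB = 39.5 kN.
A_BC = 416.2 mm².
A_CD = 655.4 mm².
δ_AB = 39500·745/(500·68400) = 0.8605 mm
δ_BC = 39500·450/(416.2·68400) = 0.6244 mm
δ_CD = 39500·654/(655.4·68400) = 0.5763 mm
δ = Σδ_i = 2.061 mm.

2.06 mm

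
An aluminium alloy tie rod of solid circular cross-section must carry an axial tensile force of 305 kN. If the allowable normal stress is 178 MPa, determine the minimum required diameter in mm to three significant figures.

Required area A ≥ P/σ_allow = 305000/178 = 1713 mm².
For a solid circular section, d ≥ √(4A/π) = 46.71 mm.

46.7 mm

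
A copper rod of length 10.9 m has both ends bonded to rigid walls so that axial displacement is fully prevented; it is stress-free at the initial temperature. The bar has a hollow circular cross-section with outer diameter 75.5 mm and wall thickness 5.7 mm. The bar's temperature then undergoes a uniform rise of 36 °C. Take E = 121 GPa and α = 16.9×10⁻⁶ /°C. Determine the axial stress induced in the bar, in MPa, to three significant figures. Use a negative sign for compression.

-73.6 MPa

Free thermal expansion αLΔT = 16.9e-6 · 10900 · 36 = 6.632 mm.
The walls impose strain ε = −(6.632)/10900 = -6.0840e-04; σ = Eε = 121000 · -6.0840e-04 = -73.62 MPa.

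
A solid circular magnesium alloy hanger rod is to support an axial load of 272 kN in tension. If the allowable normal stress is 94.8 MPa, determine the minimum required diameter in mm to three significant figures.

60.4 mm

Required area A ≥ P/σ_allow = 272000/94.8 = 2869 mm².
For a solid circular section, d ≥ √(4A/π) = 60.44 mm.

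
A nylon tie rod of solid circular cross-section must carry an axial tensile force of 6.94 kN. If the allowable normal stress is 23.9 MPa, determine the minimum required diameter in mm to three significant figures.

19.2 mm

Required area A ≥ P/σ_allow = 6940/23.9 = 290.4 mm².
For a solid circular section, d ≥ √(4A/π) = 19.23 mm.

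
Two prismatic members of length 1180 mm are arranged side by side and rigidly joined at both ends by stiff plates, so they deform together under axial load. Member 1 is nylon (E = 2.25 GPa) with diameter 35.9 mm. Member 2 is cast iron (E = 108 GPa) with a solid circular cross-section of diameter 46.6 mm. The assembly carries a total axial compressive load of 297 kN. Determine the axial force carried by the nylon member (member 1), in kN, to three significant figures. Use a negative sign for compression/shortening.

-3.63 kN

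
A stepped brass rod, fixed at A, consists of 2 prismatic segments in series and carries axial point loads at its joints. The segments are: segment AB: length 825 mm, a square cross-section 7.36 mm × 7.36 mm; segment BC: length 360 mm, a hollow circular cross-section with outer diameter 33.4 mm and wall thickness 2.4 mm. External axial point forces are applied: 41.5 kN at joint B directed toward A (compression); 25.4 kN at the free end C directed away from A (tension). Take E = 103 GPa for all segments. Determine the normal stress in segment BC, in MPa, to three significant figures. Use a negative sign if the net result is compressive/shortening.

109 MPa

Internal axial forces (sectioning from the free end, tension +): N_BC = 25.4 kN, N_AB = -16.1 kN.
A_BC = 233.7 mm².
σ_BC = N_BC/A_BC = 25400/233.7 = 108.7 MPa.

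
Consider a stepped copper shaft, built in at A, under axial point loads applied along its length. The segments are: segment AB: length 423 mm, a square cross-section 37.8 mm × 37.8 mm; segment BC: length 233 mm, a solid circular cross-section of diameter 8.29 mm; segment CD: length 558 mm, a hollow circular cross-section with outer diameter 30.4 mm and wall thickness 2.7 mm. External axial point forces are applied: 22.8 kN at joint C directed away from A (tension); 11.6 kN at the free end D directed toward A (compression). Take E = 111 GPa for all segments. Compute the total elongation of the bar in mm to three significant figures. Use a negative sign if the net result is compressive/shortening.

0.217 mm

Internal axial forces (sectioning from the free end, tension +): N_CD = -11.6 kN, N_BC = 11.2 kN, N_AB = 11.2 kN.
A_AB = 1429 mm².
A_BC = 53.98 mm².
A_CD = 235 mm².
δ_AB = 11200·423/(1429·111000) = 0.02987 mm
δ_BC = 11200·233/(53.98·111000) = 0.4356 mm
δ_CD = -11600·558/(235·111000) = -0.2482 mm
δ = Σδ_i = 0.2173 mm.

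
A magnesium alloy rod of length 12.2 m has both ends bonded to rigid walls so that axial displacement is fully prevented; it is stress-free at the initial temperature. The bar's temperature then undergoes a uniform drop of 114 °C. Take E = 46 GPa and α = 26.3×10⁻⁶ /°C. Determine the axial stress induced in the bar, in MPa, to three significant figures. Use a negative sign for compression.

138 MPa

Free thermal expansion αLΔT = 26.3e-6 · 12200 · -114 = -36.58 mm.
The walls impose strain ε = −(-36.58)/12200 = 2.9982e-03; σ = Eε = 46000 · 2.9982e-03 = 137.9 MPa.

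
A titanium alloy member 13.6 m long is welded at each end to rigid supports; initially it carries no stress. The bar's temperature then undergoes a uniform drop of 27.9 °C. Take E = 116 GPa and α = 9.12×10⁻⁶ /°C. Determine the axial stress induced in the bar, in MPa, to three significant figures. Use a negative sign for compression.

29.5 MPa

Free thermal expansion αLΔT = 9.12e-6 · 13600 · -27.9 = -3.46 mm.
The walls impose strain ε = −(-3.46)/13600 = 2.5445e-04; σ = Eε = 116000 · 2.5445e-04 = 29.52 MPa.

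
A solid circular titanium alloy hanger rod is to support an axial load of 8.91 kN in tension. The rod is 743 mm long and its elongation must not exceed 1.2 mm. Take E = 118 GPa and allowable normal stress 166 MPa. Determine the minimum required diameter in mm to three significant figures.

8.27 mm

Required area A ≥ P/σ_allow = 8910/166 = 53.67 mm².
For a solid circular section, d ≥ √(4A/π) = 8.267 mm.
Elongation limit: A ≥ PL/(Eδ_allow) = 8910·743/(118000·1.2) = 46.75 mm² ⇒ d ≥ 7.715 mm.
The stress limit governs.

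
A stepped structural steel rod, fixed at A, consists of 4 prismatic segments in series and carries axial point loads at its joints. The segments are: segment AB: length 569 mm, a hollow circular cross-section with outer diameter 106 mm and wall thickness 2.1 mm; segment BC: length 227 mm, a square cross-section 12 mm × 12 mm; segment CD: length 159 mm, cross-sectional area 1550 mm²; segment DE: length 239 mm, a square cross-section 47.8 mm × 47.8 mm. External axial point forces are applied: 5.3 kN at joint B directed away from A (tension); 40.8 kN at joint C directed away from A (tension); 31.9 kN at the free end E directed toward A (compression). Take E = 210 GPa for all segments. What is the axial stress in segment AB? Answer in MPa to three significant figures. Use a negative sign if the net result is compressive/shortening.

20.7 MPa

Internal axial forces (sectioning from the free end, tension +): N_DE = -31.9 kN, N_CD = -31.9 kN, N_BC = 8.9 kN, N_AB = 14.2 kN.
A_AB = 685.5 mm².
σ_AB = N_AB/A_AB = 14200/685.5 = 20.72 MPa.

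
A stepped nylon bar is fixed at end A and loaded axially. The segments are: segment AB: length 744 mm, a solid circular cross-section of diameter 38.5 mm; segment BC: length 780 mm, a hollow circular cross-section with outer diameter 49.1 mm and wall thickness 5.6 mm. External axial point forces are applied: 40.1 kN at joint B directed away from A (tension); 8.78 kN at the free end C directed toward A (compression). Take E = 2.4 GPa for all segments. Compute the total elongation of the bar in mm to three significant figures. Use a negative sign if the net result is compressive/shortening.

4.61 mm

Internal axial forces (sectioning from the free end, tension +): N_BC = -8.78 kN, N_AB = 31.32 kN.
A_AB = 1164 mm².
A_BC = 765.3 mm².
δ_AB = 31320·744/(1164·2400) = 8.34 mm
δ_BC = -8780·780/(765.3·2400) = -3.729 mm
δ = Σδ_i = 4.611 mm.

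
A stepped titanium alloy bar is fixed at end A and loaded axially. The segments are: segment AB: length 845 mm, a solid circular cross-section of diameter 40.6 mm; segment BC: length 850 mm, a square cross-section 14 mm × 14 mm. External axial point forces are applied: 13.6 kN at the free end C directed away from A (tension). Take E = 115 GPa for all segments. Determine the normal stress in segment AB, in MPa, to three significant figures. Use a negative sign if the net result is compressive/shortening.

10.5 MPa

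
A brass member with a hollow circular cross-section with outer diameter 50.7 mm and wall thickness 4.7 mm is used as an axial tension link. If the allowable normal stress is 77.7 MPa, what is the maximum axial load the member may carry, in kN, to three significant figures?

52.8 kN

A = 679.2 mm².
P_max = σ_allow · A = 77.7 · 679.2 = 52770 N = 52.77 kN.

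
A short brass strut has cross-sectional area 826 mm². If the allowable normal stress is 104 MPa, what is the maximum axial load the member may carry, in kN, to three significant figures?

P_max = σ_allow · A = 104 · 826 = 85900 N = 85.9 kN.

85.9 kN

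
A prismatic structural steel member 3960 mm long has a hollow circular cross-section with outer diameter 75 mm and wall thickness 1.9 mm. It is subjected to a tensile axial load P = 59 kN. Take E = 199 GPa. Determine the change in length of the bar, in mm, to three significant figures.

A = 436.3 mm².
δ_mech = NL/(AE) = 59000·3960/(436.3·199000) = 2.691 mm.

2.69 mm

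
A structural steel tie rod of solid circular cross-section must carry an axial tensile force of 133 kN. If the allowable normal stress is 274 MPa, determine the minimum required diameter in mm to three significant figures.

Required area A ≥ P/σ_allow = 133000/274 = 485.4 mm².
For a solid circular section, d ≥ √(4A/π) = 24.86 mm.

24.9 mm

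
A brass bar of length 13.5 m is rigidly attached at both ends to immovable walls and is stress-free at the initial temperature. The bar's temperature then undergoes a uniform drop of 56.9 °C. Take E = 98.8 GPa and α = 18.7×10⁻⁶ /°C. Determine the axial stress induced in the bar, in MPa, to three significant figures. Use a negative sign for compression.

105 MPa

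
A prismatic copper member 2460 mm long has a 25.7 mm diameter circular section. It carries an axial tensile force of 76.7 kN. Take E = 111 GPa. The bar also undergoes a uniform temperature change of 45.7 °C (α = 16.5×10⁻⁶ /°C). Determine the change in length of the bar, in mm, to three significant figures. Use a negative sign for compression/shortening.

A = 518.7 mm².
δ_mech = NL/(AE) = 76700·2460/(518.7·111000) = 3.277 mm.
δ_thermal = αLΔT = 16.5e-6·2460·45.7 = 1.855 mm.
δ = δ_mech + δ_thermal = 5.132 mm.

5.13 mm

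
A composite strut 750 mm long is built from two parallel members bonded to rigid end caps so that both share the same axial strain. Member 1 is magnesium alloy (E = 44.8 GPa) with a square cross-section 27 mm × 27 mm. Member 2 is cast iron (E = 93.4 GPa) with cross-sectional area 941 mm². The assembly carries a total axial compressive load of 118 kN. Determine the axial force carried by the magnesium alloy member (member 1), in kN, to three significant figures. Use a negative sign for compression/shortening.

-32.0 kN

A_1 = 729 mm².
Equal strain + equilibrium ⇒ each member carries load in proportion to AE: A₁E₁ = 32660000 N, A₂E₂ = 87890000 N, ΣAE = 120500000 N.
F₁ = P·A₁E₁/ΣAE = -118000·32660000/120500000 = -31970 N.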